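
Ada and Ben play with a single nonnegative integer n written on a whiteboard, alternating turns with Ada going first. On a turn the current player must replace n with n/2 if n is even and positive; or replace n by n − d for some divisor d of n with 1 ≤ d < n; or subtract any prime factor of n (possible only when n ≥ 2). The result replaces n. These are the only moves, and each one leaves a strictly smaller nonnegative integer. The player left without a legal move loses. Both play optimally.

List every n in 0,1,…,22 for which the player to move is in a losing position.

Build the W/L table. Terminal = L. A non-terminal position is W if it has a move to some L; otherwise it is L.
n=0: no move → L
n=1: no move → L
n=2: W (go to 0, an L position)
n=3: W (go to 0, an L position)
n=4: L (options 2(W), 3(W) are all W)
n=5: W (go to 0, an L position)
n=6: W (go to 4, an L position)
n=7: W (go to 0, an L position)
n=8: W (go to 4, an L position)
n=9: L (options 6(W), 8(W) are all W)
n=10: W (go to 9, an L position)
n=11: W (go to 0, an L position)
n=12: W (go to 9, an L position)
n=13: W (go to 0, an L position)
n=14: L (options 7(W), 12(W), 13(W) are all W)
n=15: W (go to 14, an L position)
n=16: W (go to 14, an L position)
n=17: W (go to 0, an L position)
n=18: W (go to 9, an L position)
n=19: W (go to 0, an L position)
n=20: L (options 10(W), 15(W), 16(W), 18(W), 19(W) are all W)
n=21: W (go to 14, an L position)
n=22: W (go to 20, an L position)
Reading off the rows marked L gives the requested list; there are 6 such values of n.

0, 1, 4, 9, 14, 20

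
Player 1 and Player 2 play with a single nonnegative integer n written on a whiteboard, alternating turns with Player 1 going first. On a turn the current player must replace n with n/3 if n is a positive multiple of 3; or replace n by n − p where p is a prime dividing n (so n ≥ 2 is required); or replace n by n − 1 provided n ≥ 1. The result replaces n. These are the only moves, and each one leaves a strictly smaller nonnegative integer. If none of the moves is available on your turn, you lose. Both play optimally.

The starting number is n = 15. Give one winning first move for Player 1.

Use the standard recursion: the mover loses at a terminal position; elsewhere, the mover wins exactly when some move hands the opponent an L position.
n=0: no move → L
n=1: →0(L), so W
n=2: →0(L), so W
n=3: →0(L), so W
n=4: →2(W), 3(W) — all W, so L
n=5: →0(L), so W
n=6: →4(L), so W
n=7: →0(L), so W
n=8: →6(W), 7(W) — all W, so L
n=9: →8(L), so W
n=10: →8(L), so W
n=11: →0(L), so W
n=12: →4(L), so W
n=13: →0(L), so W
n=14: →7(W), 12(W), 13(W) — all W, so L
n=15: →14(L), so W
From 15, the L positions reachable in one move are: 14.

Move to 14.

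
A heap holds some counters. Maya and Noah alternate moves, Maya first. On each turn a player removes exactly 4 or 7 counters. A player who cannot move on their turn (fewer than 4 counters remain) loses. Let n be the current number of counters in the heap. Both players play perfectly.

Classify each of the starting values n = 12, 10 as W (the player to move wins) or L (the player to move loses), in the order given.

12: L, 10: W

Classify positions by backward induction: terminal positions (no move available) are L. From any other position, the mover wins iff some move reaches an L.
n=0: no move → L
n=1: no move → L
n=2: no move → L
n=3: no move → L
n=4: reaches L-position 0 → W
n=5: reaches L-position 1 → W
n=6: reaches L-position 2 → W
n=7: reaches L-position 3 → W
n=8: reaches L-position 1 → W
n=9: reaches L-position 2 → W
n=10: reaches L-position 3 → W
n=11: only reaches 7(W), 4(W), all W → L
n=12: only reaches 8(W), 5(W), all W → L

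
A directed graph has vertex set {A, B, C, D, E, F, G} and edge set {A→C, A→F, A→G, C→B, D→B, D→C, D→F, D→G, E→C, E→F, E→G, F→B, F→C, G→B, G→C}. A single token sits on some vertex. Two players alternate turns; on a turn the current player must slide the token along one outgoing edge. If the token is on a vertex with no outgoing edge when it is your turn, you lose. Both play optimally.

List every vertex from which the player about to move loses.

A, B, E

Build the W/L table. Terminal = L. A non-terminal position is W if it has a move to some L; otherwise it is L.
Every edge goes from a vertex to one that appears earlier in the order B, C, F, G, A, D, E, so processing vertices in that order labels each vertex after all of its successors.
B: no outgoing edge → L
C: W (go to B, an L position)
F: W (go to B, an L position)
G: W (go to B, an L position)
A: L (options G(W), F(W), C(W) are all W)
D: W (go to B, an L position)
E: L (options G(W), F(W), C(W) are all W)
The losing starting vertices are exactly the entries labelled L in this table (3 of them).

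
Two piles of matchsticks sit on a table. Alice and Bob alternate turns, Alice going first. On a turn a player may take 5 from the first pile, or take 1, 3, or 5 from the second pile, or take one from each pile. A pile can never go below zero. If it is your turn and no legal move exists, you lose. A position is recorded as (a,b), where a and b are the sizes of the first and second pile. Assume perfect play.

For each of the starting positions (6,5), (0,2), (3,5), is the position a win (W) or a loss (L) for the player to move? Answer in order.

Use the standard recursion: the mover loses at a terminal position; elsewhere, the mover wins exactly when some move hands the opponent an L position.
No move ever increases a pile, so every position that can arise here has a ≤ 6 and b ≤ 5; it is enough to label the cells with 0 ≤ a ≤ 6 and 0 ≤ b ≤ 5.
Every move lowers a or b (never raises either), so fill the grid row by row in increasing a, and left to right within a row: each cell's successors are then already labelled.
      b=0  b=1  b=2  b=3  b=4  b=5
a=0:    L    W    L    W    L    W
a=1:    L    W    L    W    L    W
a=2:    L    W    L    W    L    W
a=3:    L    W    L    W    L    W
a=4:    L    W    L    W    L    W
a=5:    W    W    W    W    W    W
a=6:    W    L    W    L    W    L
Cells with no legal move (terminal, hence L): (0,0), (1,0), (2,0), (3,0), (4,0).
The remaining L cells, each justified by listing all of its moves:
(0,2): →(0,1)(W) only, which is W, so L
(0,4): →(0,3)(W), (0,1)(W) — all W, so L
(1,2): →(1,1)(W), (0,1)(W) — all W, so L
(1,4): →(1,3)(W), (1,1)(W), (0,3)(W) — all W, so L
(2,2): →(2,1)(W), (1,1)(W) — all W, so L
(2,4): →(2,3)(W), (2,1)(W), (1,3)(W) — all W, so L
(3,2): →(3,1)(W), (2,1)(W) — all W, so L
(3,4): →(3,3)(W), (3,1)(W), (2,3)(W) — all W, so L
(4,2): →(4,1)(W), (3,1)(W) — all W, so L
(4,4): →(4,3)(W), (4,1)(W), (3,3)(W) — all W, so L
(6,1): →(1,1)(W), (6,0)(W), (5,0)(W) — all W, so L
(6,3): →(1,3)(W), (6,2)(W), (6,0)(W), (5,2)(W) — all W, so L
(6,5): →(1,5)(W), (6,4)(W), (6,2)(W), (6,0)(W), (5,4)(W) — all W, so L
Every other cell has at least one move into one of the L cells above, so it is W.
(6,5): one of the L cells justified above, so L
(0,2): one of the L cells justified above, so L
(3,5): the move to (3,4) reaches an L cell, so W

(6,5): L, (0,2): L, (3,5): W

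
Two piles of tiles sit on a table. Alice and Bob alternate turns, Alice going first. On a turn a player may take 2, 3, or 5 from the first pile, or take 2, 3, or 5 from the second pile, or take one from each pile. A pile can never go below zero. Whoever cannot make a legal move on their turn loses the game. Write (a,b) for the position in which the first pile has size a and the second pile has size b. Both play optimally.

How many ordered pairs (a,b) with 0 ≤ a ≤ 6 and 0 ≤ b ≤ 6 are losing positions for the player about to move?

13

Build the W/L table. Terminal = L. A non-terminal position is W if it has a move to some L; otherwise it is L.
Every move lowers a or b (never raises either), so fill the grid row by row in increasing a, and left to right within a row: each cell's successors are then already labelled.
      b=0  b=1  b=2  b=3  b=4  b=5  b=6
a=0:    L    L    W    W    W    W    W
a=1:    L    W    W    W    L    W    W
a=2:    W    W    L    L    W    W    W
a=3:    W    W    L    W    W    W    L
a=4:    W    L    W    W    W    L    W
a=5:    W    W    W    W    L    L    W
a=6:    W    W    W    L    W    W    W
Cells with no legal move (terminal, hence L): (0,0), (0,1), (1,0).
The remaining L cells, each justified by listing all of its moves:
(1,4): only reaches (1,2)(W), (1,1)(W), (0,3)(W), all W → L
(2,2): only reaches (0,2)(W), (2,0)(W), (1,1)(W), all W → L
(2,3): only reaches (0,3)(W), (2,1)(W), (2,0)(W), (1,2)(W), all W → L
(3,2): only reaches (1,2)(W), (0,2)(W), (3,0)(W), (2,1)(W), all W → L
(3,6): only reaches (1,6)(W), (0,6)(W), (3,4)(W), (3,3)(W), (3,1)(W), (2,5)(W), all W → L
(4,1): only reaches (2,1)(W), (1,1)(W), (3,0)(W), all W → L
(4,5): only reaches (2,5)(W), (1,5)(W), (4,3)(W), (4,2)(W), (4,0)(W), (3,4)(W), all W → L
(5,4): only reaches (3,4)(W), (2,4)(W), (0,4)(W), (5,2)(W), (5,1)(W), (4,3)(W), all W → L
(5,5): only reaches (3,5)(W), (2,5)(W), (0,5)(W), (5,3)(W), (5,2)(W), (5,0)(W), (4,4)(W), all W → L
(6,3): only reaches (4,3)(W), (3,3)(W), (1,3)(W), (6,1)(W), (6,0)(W), (5,2)(W), all W → L
Every other cell has at least one move into one of the L cells above, so it is W.
L cells per row: a=0: 2, a=1: 2, a=2: 2, a=3: 2, a=4: 2, a=5: 2, a=6: 1; total 13.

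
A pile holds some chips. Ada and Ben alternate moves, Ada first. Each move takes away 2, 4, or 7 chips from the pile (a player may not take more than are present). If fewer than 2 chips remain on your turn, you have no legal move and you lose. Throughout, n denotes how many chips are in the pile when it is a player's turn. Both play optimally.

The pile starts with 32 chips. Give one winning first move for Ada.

Positions with no move are L. A position that does have a move is losing for the player to move precisely when every available move leads to a winning position for the opponent. Fill in the labels:
n=0: no move → L
n=1: no move → L
n=2: reaches L-position 0 → W
n=3: reaches L-position 1 → W
n=4: reaches L-position 0 → W
n=5: reaches L-position 1 → W
n=6: only reaches 4(W), 2(W), all W → L
n=7: reaches L-position 0 → W
n=8: reaches L-position 6 → W
n=9: only reaches 7(W), 5(W), 2(W), all W → L
n=10: reaches L-position 6 → W
n=11: reaches L-position 9 → W
n=12: only reaches 10(W), 8(W), 5(W), all W → L
n=13: reaches L-position 9 → W
n=14: reaches L-position 12 → W
n=15: only reaches 13(W), 11(W), 8(W), all W → L
n=16: reaches L-position 12 → W
n=17: reaches L-position 15 → W
n=18: only reaches 16(W), 14(W), 11(W), all W → L
n=19: reaches L-position 15 → W
n=20: reaches L-position 18 → W
n=21: only reaches 19(W), 17(W), 14(W), all W → L
n=22: reaches L-position 18 → W
n=23: reaches L-position 21 → W
n=24: only reaches 22(W), 20(W), 17(W), all W → L
n=25: reaches L-position 21 → W
n=26: reaches L-position 24 → W
n=27: only reaches 25(W), 23(W), 20(W), all W → L
n=28: reaches L-position 24 → W
n=29: reaches L-position 27 → W
n=30: only reaches 28(W), 26(W), 23(W), all W → L
n=31: reaches L-position 27 → W
n=32: reaches L-position 30 → W
From 32, the L positions reachable in one move are: 30.

Remove 2, leaving 30.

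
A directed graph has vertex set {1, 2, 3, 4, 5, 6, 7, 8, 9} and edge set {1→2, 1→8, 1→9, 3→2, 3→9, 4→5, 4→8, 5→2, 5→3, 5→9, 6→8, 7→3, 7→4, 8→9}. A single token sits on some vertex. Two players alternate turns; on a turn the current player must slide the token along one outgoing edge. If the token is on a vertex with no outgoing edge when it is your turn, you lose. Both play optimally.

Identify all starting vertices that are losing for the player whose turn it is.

2, 4, 6, 9

Compute win/loss labels from the base case upward. A position with no move is L. Any other position is W if it can reach an L in one move, else L.
Every edge goes from a vertex to one that appears earlier in the order 2, 9, 3, 5, 8, 4, 1, 6, 7, so processing vertices in that order labels each vertex after all of its successors.
2: no outgoing edge → L
9: no outgoing edge → L
3: →9(L), so W
5: →9(L), so W
8: →9(L), so W
4: →8(W), 5(W) — all W, so L
1: →9(L), so W
6: →8(W) only, which is W, so L
7: →4(L), so W
Reading off the rows marked L gives the requested list; there are 4 such vertices.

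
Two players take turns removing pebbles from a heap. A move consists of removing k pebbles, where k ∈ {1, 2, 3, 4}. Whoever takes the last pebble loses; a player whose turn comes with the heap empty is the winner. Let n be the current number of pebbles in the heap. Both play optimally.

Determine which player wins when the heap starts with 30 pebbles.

The first player wins.

Classify positions by backward induction: terminal positions (no move available) are W. From any other position, the mover wins iff some move reaches an L.
n=0: no move; the opponent has just taken the last pebble and therefore loses → W
n=1: the only move is to 0(W), a W ⇒ L
n=2: can move to 1, which is L ⇒ W
n=3: can move to 1, which is L ⇒ W
n=4: can move to 1, which is L ⇒ W
n=5: can move to 1, which is L ⇒ W
n=6: moves to 5(W), 4(W), 3(W), 2(W); every one is W ⇒ L
n=7: can move to 6, which is L ⇒ W
n=8: can move to 6, which is L ⇒ W
n=9: can move to 6, which is L ⇒ W
n=10: can move to 6, which is L ⇒ W
n=11: moves to 10(W), 9(W), 8(W), 7(W); every one is W ⇒ L
n=12: can move to 11, which is L ⇒ W
n=13: can move to 11, which is L ⇒ W
n=14: can move to 11, which is L ⇒ W
n=15: can move to 11, which is L ⇒ W
n=16: moves to 15(W), 14(W), 13(W), 12(W); every one is W ⇒ L
n=17: can move to 16, which is L ⇒ W
n=18: can move to 16, which is L ⇒ W
n=19: can move to 16, which is L ⇒ W
n=20: can move to 16, which is L ⇒ W
n=21: moves to 20(W), 19(W), 18(W), 17(W); every one is W ⇒ L
n=22: can move to 21, which is L ⇒ W
n=23: can move to 21, which is L ⇒ W
n=24: can move to 21, which is L ⇒ W
n=25: can move to 21, which is L ⇒ W
n=26: moves to 25(W), 24(W), 23(W), 22(W); every one is W ⇒ L
n=27: can move to 26, which is L ⇒ W
n=28: can move to 26, which is L ⇒ W
n=29: can move to 26, which is L ⇒ W
n=30: can move to 26, which is L ⇒ W
From 30 the player to move can remove 4, leaving 26, reaching an L position.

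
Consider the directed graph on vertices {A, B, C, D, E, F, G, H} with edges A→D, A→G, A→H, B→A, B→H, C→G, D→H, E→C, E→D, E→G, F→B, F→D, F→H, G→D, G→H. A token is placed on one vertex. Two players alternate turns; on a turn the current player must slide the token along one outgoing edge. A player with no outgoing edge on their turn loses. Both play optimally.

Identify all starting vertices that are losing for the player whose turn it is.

Build the W/L table. Terminal = L. A non-terminal position is W if it has a move to some L; otherwise it is L.
Every edge goes from a vertex to one that appears earlier in the order H, D, G, A, C, E, B, F, so processing vertices in that order labels each vertex after all of its successors.
H: no outgoing edge → L
D: can move to H, which is L ⇒ W
G: can move to H, which is L ⇒ W
A: can move to H, which is L ⇒ W
C: the only move is to G(W), a W ⇒ L
E: can move to C, which is L ⇒ W
B: can move to H, which is L ⇒ W
F: can move to H, which is L ⇒ W
Reading off the rows marked L gives the requested list; there are 2 such vertices.

C, H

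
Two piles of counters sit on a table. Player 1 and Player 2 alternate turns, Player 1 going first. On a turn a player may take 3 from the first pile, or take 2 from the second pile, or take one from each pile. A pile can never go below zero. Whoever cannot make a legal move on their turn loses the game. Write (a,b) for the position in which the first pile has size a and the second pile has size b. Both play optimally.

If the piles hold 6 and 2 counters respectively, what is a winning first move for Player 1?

Move to (3,2).

Build the W/L table. Terminal = L. A non-terminal position is W if it has a move to some L; otherwise it is L.
No move ever increases a pile, so every position that can arise here has a ≤ 6 and b ≤ 2; it is enough to label the cells with 0 ≤ a ≤ 6 and 0 ≤ b ≤ 2.
Every move lowers a or b (never raises either), so fill the grid row by row in increasing a, and left to right within a row: each cell's successors are then already labelled.
      b=0  b=1  b=2
a=0:    L    L    W
a=1:    L    W    W
a=2:    L    W    W
a=3:    W    W    L
a=4:    W    L    L
a=5:    W    L    W
a=6:    L    L    W
Cells with no legal move (terminal, hence L): (0,0), (0,1), (1,0), (2,0).
The remaining L cells, each justified by listing all of its moves:
(3,2): only reaches (0,2)(W), (3,0)(W), (2,1)(W), all W → L
(4,1): only reaches (1,1)(W), (3,0)(W), all W → L
(4,2): only reaches (1,2)(W), (4,0)(W), (3,1)(W), all W → L
(5,1): only reaches (2,1)(W), (4,0)(W), all W → L
(6,0): only reaches (3,0)(W), which is W → L
(6,1): only reaches (3,1)(W), (5,0)(W), all W → L
Every other cell has at least one move into one of the L cells above, so it is W.
From (6,2), the L positions reachable in one move are: (3,2), (6,0), (5,1). Any move reaching one of these is winning.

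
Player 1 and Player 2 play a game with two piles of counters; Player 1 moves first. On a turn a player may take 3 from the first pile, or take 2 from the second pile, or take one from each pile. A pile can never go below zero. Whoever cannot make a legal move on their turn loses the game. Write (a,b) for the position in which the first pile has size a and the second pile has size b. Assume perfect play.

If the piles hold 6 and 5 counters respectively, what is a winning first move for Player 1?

Work bottom-up. With no move the player to move loses. Otherwise the position is W if at least one move leads to an L position for the opponent, and L if every move leads to a W.
No move ever increases a pile, so every position that can arise here has a ≤ 6 and b ≤ 5; it is enough to label the cells with 0 ≤ a ≤ 6 and 0 ≤ b ≤ 5.
Every move lowers a or b (never raises either), so fill the grid row by row in increasing a, and left to right within a row: each cell's successors are then already labelled.
      b=0  b=1  b=2  b=3  b=4  b=5
a=0:    L    L    W    W    L    L
a=1:    L    W    W    L    L    W
a=2:    L    W    W    L    W    W
a=3:    W    W    L    L    W    W
a=4:    W    L    L    W    W    L
a=5:    W    L    W    W    L    L
a=6:    L    L    W    W    L    W
Cells with no legal move (terminal, hence L): (0,0), (0,1), (1,0), (2,0).
The remaining L cells, each justified by listing all of its moves:
(0,4): the only move is to (0,2)(W), a W ⇒ L
(0,5): the only move is to (0,3)(W), a W ⇒ L
(1,3): moves to (1,1)(W), (0,2)(W); every one is W ⇒ L
(1,4): moves to (1,2)(W), (0,3)(W); every one is W ⇒ L
(2,3): moves to (2,1)(W), (1,2)(W); every one is W ⇒ L
(3,2): moves to (0,2)(W), (3,0)(W), (2,1)(W); every one is W ⇒ L
(3,3): moves to (0,3)(W), (3,1)(W), (2,2)(W); every one is W ⇒ L
(4,1): moves to (1,1)(W), (3,0)(W); every one is W ⇒ L
(4,2): moves to (1,2)(W), (4,0)(W), (3,1)(W); every one is W ⇒ L
(4,5): moves to (1,5)(W), (4,3)(W), (3,4)(W); every one is W ⇒ L
(5,1): moves to (2,1)(W), (4,0)(W); every one is W ⇒ L
(5,4): moves to (2,4)(W), (5,2)(W), (4,3)(W); every one is W ⇒ L
(5,5): moves to (2,5)(W), (5,3)(W), (4,4)(W); every one is W ⇒ L
(6,0): the only move is to (3,0)(W), a W ⇒ L
(6,1): moves to (3,1)(W), (5,0)(W); every one is W ⇒ L
(6,4): moves to (3,4)(W), (6,2)(W), (5,3)(W); every one is W ⇒ L
Every other cell has at least one move into one of the L cells above, so it is W.
From (6,5), the L positions reachable in one move are: (5,4).

Move to (5,4).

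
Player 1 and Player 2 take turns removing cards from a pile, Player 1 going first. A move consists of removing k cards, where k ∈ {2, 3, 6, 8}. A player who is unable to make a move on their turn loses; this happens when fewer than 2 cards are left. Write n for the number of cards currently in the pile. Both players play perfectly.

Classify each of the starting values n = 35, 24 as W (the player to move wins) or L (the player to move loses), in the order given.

Label each position W (a win for the player to move) or L (a loss). A position with no legal move is L; any other position is W exactly when some move reaches an L, and L when every move reaches a W.
n=0: no move → L
n=1: no move → L
n=2: reaches L-position 0 → W
n=3: reaches L-position 1 → W
n=4: reaches L-position 1 → W
n=5: only reaches 3(W), 2(W), all W → L
n=6: reaches L-position 0 → W
n=7: reaches L-position 5 → W
n=8: reaches L-position 5 → W
n=9: reaches L-position 1 → W
n=10: only reaches 8(W), 7(W), 4(W), 2(W), all W → L
n=11: reaches L-position 5 → W
n=12: reaches L-position 10 → W
n=13: reaches L-position 10 → W
n=14: only reaches 12(W), 11(W), 8(W), 6(W), all W → L
n=15: only reaches 13(W), 12(W), 9(W), 7(W), all W → L
n=16: reaches L-position 14 → W
n=17: reaches L-position 15 → W
n=18: reaches L-position 15 → W
n=19: only reaches 17(W), 16(W), 13(W), 11(W), all W → L
n=20: reaches L-position 14 → W
n=21: reaches L-position 19 → W
n=22: reaches L-position 19 → W
n=23: reaches L-position 15 → W
n=24: only reaches 22(W), 21(W), 18(W), 16(W), all W → L
n=25: reaches L-position 19 → W
n=26: reaches L-position 24 → W
n=27: reaches L-position 24 → W
n=28: only reaches 26(W), 25(W), 22(W), 20(W), all W → L
n=29: only reaches 27(W), 26(W), 23(W), 21(W), all W → L
n=30: reaches L-position 28 → W
n=31: reaches L-position 29 → W
n=32: reaches L-position 29 → W
n=33: only reaches 31(W), 30(W), 27(W), 25(W), all W → L
n=34: reaches L-position 28 → W
n=35: reaches L-position 33 → W

35: W, 24: L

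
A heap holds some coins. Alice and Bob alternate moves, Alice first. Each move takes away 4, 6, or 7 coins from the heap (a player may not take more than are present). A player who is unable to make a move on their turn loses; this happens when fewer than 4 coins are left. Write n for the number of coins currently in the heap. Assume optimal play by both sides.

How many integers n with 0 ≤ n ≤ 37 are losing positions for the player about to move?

16

Label each position W (a win for the player to move) or L (a loss). A position with no legal move is L; any other position is W exactly when some move reaches an L, and L when every move reaches a W.
n=0: no move → L
n=1: no move → L
n=2: no move → L
n=3: no move → L
n=4: W (go to 0, an L position)
n=5: W (go to 1, an L position)
n=6: W (go to 2, an L position)
n=7: W (go to 3, an L position)
n=8: W (go to 2, an L position)
n=9: W (go to 3, an L position)
n=10: W (go to 3, an L position)
n=11: L (options 7(W), 5(W), 4(W) are all W)
n=12: L (options 8(W), 6(W), 5(W) are all W)
n=13: L (options 9(W), 7(W), 6(W) are all W)
n=14: L (options 10(W), 8(W), 7(W) are all W)
n=15: W (go to 11, an L position)
n=16: W (go to 12, an L position)
n=17: W (go to 13, an L position)
n=18: W (go to 14, an L position)
n=19: W (go to 13, an L position)
n=20: W (go to 14, an L position)
n=21: W (go to 14, an L position)
n=22: L (options 18(W), 16(W), 15(W) are all W)
n=23: L (options 19(W), 17(W), 16(W) are all W)
n=24: L (options 20(W), 18(W), 17(W) are all W)
n=25: L (options 21(W), 19(W), 18(W) are all W)
n=26: W (go to 22, an L position)
n=27: W (go to 23, an L position)
n=28: W (go to 24, an L position)
n=29: W (go to 25, an L position)
n=30: W (go to 24, an L position)
n=31: W (go to 25, an L position)
n=32: W (go to 25, an L position)
n=33: L (options 29(W), 27(W), 26(W) are all W)
n=34: L (options 30(W), 28(W), 27(W) are all W)
n=35: L (options 31(W), 29(W), 28(W) are all W)
n=36: L (options 32(W), 30(W), 29(W) are all W)
n=37: W (go to 33, an L position)
L entries with 0 ≤ n ≤ 37: n = 0, 1, 2, 3, 11, 12, 13, 14, 22, 23, 24, 25, 33, 34, 35, 36; that makes 16.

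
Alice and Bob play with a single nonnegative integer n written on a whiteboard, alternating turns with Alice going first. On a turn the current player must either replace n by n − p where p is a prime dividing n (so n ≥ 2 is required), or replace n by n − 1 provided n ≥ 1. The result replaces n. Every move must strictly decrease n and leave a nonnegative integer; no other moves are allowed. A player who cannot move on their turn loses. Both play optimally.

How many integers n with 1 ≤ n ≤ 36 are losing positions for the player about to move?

Build the W/L table. Terminal = L. A non-terminal position is W if it has a move to some L; otherwise it is L.
n=0: no move → L
n=1: can move to 0, which is L ⇒ W
n=2: can move to 0, which is L ⇒ W
n=3: can move to 0, which is L ⇒ W
n=4: moves to 2(W), 3(W); every one is W ⇒ L
n=5: can move to 0, which is L ⇒ W
n=6: can move to 4, which is L ⇒ W
n=7: can move to 0, which is L ⇒ W
n=8: moves to 6(W), 7(W); every one is W ⇒ L
n=9: can move to 8, which is L ⇒ W
n=10: can move to 8, which is L ⇒ W
n=11: can move to 0, which is L ⇒ W
n=12: moves to 9(W), 10(W), 11(W); every one is W ⇒ L
n=13: can move to 0, which is L ⇒ W
n=14: can move to 12, which is L ⇒ W
n=15: can move to 12, which is L ⇒ W
n=16: moves to 14(W), 15(W); every one is W ⇒ L
n=17: can move to 0, which is L ⇒ W
n=18: can move to 16, which is L ⇒ W
n=19: can move to 0, which is L ⇒ W
n=20: moves to 15(W), 18(W), 19(W); every one is W ⇒ L
n=21: can move to 20, which is L ⇒ W
n=22: can move to 20, which is L ⇒ W
n=23: can move to 0, which is L ⇒ W
n=24: moves to 21(W), 22(W), 23(W); every one is W ⇒ L
n=25: can move to 20, which is L ⇒ W
n=26: can move to 24, which is L ⇒ W
n=27: can move to 24, which is L ⇒ W
n=28: moves to 21(W), 26(W), 27(W); every one is W ⇒ L
n=29: can move to 0, which is L ⇒ W
n=30: can move to 28, which is L ⇒ W
n=31: can move to 0, which is L ⇒ W
n=32: moves to 30(W), 31(W); every one is W ⇒ L
n=33: can move to 32, which is L ⇒ W
n=34: can move to 32, which is L ⇒ W
n=35: can move to 28, which is L ⇒ W
n=36: moves to 33(W), 34(W), 35(W); every one is W ⇒ L
L entries with 1 ≤ n ≤ 36 (n=0 is outside the asked range and is not counted): n = 4, 8, 12, 16, 20, 24, 28, 32, 36; that makes 9.

9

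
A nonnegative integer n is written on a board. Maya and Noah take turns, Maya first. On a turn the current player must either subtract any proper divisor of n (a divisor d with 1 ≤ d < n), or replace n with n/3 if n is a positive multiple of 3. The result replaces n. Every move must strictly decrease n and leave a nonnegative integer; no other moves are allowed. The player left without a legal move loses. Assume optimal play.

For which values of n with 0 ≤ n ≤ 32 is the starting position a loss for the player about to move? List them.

0, 1, 4, 7, 9, 11, 13, 15, 17, 19, 23, 25, 28, 31

Use the standard recursion: the mover loses at a terminal position; elsewhere, the mover wins exactly when some move hands the opponent an L position.
n=0: no move → L
n=1: no move → L
n=2: →1(L), so W
n=3: →1(L), so W
n=4: →2(W), 3(W) — all W, so L
n=5: →4(L), so W
n=6: →4(L), so W
n=7: →6(W) only, which is W, so L
n=8: →4(L), so W
n=9: →3(W), 6(W), 8(W) — all W, so L
n=10: →9(L), so W
n=11: →10(W) only, which is W, so L
n=12: →4(L), so W
n=13: →12(W) only, which is W, so L
n=14: →7(L), so W
n=15: →5(W), 10(W), 12(W), 14(W) — all W, so L
n=16: →15(L), so W
n=17: →16(W) only, which is W, so L
n=18: →9(L), so W
n=19: →18(W) only, which is W, so L
n=20: →15(L), so W
n=21: →7(L), so W
n=22: →11(L), so W
n=23: →22(W) only, which is W, so L
n=24: →23(L), so W
n=25: →20(W), 24(W) — all W, so L
n=26: →13(L), so W
n=27: →9(L), so W
n=28: →14(W), 21(W), 24(W), 26(W), 27(W) — all W, so L
n=29: →28(L), so W
n=30: →15(L), so W
n=31: →30(W) only, which is W, so L
n=32: →28(L), so W
The losing starting values of n are exactly the entries labelled L in this table (14 of them).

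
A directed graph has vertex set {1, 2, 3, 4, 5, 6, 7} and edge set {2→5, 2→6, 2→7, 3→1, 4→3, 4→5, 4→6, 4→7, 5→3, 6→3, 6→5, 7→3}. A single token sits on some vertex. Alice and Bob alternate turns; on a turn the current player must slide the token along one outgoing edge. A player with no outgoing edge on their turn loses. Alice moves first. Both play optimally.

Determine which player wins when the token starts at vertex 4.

Alice wins.

Positions with no move are L. A position that does have a move is losing for the player to move precisely when every available move leads to a winning position for the opponent. Fill in the labels:
Every edge goes from a vertex to one that appears earlier in the order 1, 3, 7, 5, 6, 4, 2, so processing vertices in that order labels each vertex after all of its successors.
1: no outgoing edge → L
3: W (go to 1, an L position)
7: L (sole option 3(W) is W)
5: L (sole option 3(W) is W)
6: W (go to 5, an L position)
4: W (go to 5, an L position)
2: W (go to 5, an L position)
From 4 Alice can move to 5, reaching an L position.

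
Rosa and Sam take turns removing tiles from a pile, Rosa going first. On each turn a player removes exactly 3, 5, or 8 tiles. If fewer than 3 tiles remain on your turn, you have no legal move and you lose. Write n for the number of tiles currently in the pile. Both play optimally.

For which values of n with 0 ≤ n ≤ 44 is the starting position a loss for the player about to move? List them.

0, 1, 2, 11, 12, 13, 22, 23, 24, 33, 34, 35, 44

Work bottom-up. With no move the player to move loses. Otherwise the position is W if at least one move leads to an L position for the opponent, and L if every move leads to a W.
n=0: no move → L
n=1: no move → L
n=2: no move → L
n=3: reaches L-position 0 → W
n=4: reaches L-position 1 → W
n=5: reaches L-position 2 → W
n=6: reaches L-position 1 → W
n=7: reaches L-position 2 → W
n=8: reaches L-position 0 → W
n=9: reaches L-position 1 → W
n=10: reaches L-position 2 → W
n=11: only reaches 8(W), 6(W), 3(W), all W → L
n=12: only reaches 9(W), 7(W), 4(W), all W → L
n=13: only reaches 10(W), 8(W), 5(W), all W → L
n=14: reaches L-position 11 → W
n=15: reaches L-position 12 → W
n=16: reaches L-position 13 → W
n=17: reaches L-position 12 → W
n=18: reaches L-position 13 → W
n=19: reaches L-position 11 → W
n=20: reaches L-position 12 → W
n=21: reaches L-position 13 → W
n=22: only reaches 19(W), 17(W), 14(W), all W → L
n=23: only reaches 20(W), 18(W), 15(W), all W → L
n=24: only reaches 21(W), 19(W), 16(W), all W → L
n=25: reaches L-position 22 → W
n=26: reaches L-position 23 → W
n=27: reaches L-position 24 → W
n=28: reaches L-position 23 → W
n=29: reaches L-position 24 → W
n=30: reaches L-position 22 → W
n=31: reaches L-position 23 → W
n=32: reaches L-position 24 → W
n=33: only reaches 30(W), 28(W), 25(W), all W → L
n=34: only reaches 31(W), 29(W), 26(W), all W → L
n=35: only reaches 32(W), 30(W), 27(W), all W → L
n=36: reaches L-position 33 → W
n=37: reaches L-position 34 → W
n=38: reaches L-position 35 → W
n=39: reaches L-position 34 → W
n=40: reaches L-position 35 → W
n=41: reaches L-position 33 → W
n=42: reaches L-position 34 → W
n=43: reaches L-position 35 → W
n=44: only reaches 41(W), 39(W), 36(W), all W → L
The losing starting values of n are exactly the entries labelled L in this table (13 of them).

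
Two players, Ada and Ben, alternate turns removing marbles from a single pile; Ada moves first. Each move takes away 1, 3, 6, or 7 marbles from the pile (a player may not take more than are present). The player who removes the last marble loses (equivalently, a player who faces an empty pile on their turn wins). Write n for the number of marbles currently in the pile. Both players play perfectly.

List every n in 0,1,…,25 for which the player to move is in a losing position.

1, 3, 5, 13, 15, 17, 25

Compute win/loss labels from the base case upward. A position with no move is W. Any other position is W if it can reach an L in one move, else L.
n=0: no move; the opponent has just taken the last marble and therefore loses → W
n=1: only reaches 0(W), which is W → L
n=2: reaches L-position 1 → W
n=3: only reaches 2(W), 0(W), all W → L
n=4: reaches L-position 3 → W
n=5: only reaches 4(W), 2(W), all W → L
n=6: reaches L-position 5 → W
n=7: reaches L-position 1 → W
n=8: reaches L-position 5 → W
n=9: reaches L-position 3 → W
n=10: reaches L-position 3 → W
n=11: reaches L-position 5 → W
n=12: reaches L-position 5 → W
n=13: only reaches 12(W), 10(W), 7(W), 6(W), all W → L
n=14: reaches L-position 13 → W
n=15: only reaches 14(W), 12(W), 9(W), 8(W), all W → L
n=16: reaches L-position 15 → W
n=17: only reaches 16(W), 14(W), 11(W), 10(W), all W → L
n=18: reaches L-position 17 → W
n=19: reaches L-position 13 → W
n=20: reaches L-position 17 → W
n=21: reaches L-position 15 → W
n=22: reaches L-position 15 → W
n=23: reaches L-position 17 → W
n=24: reaches L-position 17 → W
n=25: only reaches 24(W), 22(W), 19(W), 18(W), all W → L
Reading off the rows marked L gives the requested list; there are 7 such values of n.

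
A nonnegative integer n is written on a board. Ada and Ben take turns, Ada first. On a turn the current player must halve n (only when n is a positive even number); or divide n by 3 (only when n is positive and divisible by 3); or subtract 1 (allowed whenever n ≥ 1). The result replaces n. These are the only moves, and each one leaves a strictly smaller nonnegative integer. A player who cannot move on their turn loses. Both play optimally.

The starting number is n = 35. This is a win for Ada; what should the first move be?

Compute win/loss labels from the base case upward. A position with no move is L. Any other position is W if it can reach an L in one move, else L.
n=0: no move → L
n=1: can move to 0, which is L ⇒ W
n=2: the only move is to 1(W), a W ⇒ L
n=3: can move to 2, which is L ⇒ W
n=4: can move to 2, which is L ⇒ W
n=5: the only move is to 4(W), a W ⇒ L
n=6: can move to 2, which is L ⇒ W
n=7: the only move is to 6(W), a W ⇒ L
n=8: can move to 7, which is L ⇒ W
n=9: moves to 3(W), 8(W); every one is W ⇒ L
n=10: can move to 5, which is L ⇒ W
n=11: the only move is to 10(W), a W ⇒ L
n=12: can move to 11, which is L ⇒ W
n=13: the only move is to 12(W), a W ⇒ L
n=14: can move to 7, which is L ⇒ W
n=15: can move to 5, which is L ⇒ W
n=16: moves to 8(W), 15(W); every one is W ⇒ L
n=17: can move to 16, which is L ⇒ W
n=18: can move to 9, which is L ⇒ W
n=19: the only move is to 18(W), a W ⇒ L
n=20: can move to 19, which is L ⇒ W
n=21: can move to 7, which is L ⇒ W
n=22: can move to 11, which is L ⇒ W
n=23: the only move is to 22(W), a W ⇒ L
n=24: can move to 23, which is L ⇒ W
n=25: the only move is to 24(W), a W ⇒ L
n=26: can move to 13, which is L ⇒ W
n=27: can move to 9, which is L ⇒ W
n=28: moves to 14(W), 27(W); every one is W ⇒ L
n=29: can move to 28, which is L ⇒ W
n=30: moves to 10(W), 15(W), 29(W); every one is W ⇒ L
n=31: can move to 30, which is L ⇒ W
n=32: can move to 16, which is L ⇒ W
n=33: can move to 11, which is L ⇒ W
n=34: moves to 17(W), 33(W); every one is W ⇒ L
n=35: can move to 34, which is L ⇒ W
From 35, the L positions reachable in one move are: 34.

Move to 34.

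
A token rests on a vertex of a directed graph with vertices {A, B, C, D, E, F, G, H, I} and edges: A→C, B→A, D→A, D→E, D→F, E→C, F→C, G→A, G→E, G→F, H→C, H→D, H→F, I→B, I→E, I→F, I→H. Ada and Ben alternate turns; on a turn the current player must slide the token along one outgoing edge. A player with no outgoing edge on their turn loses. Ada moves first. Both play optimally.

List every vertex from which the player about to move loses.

Classify positions by backward induction: terminal positions (no move available) are L. From any other position, the mover wins iff some move reaches an L.
Every edge goes from a vertex to one that appears earlier in the order C, E, A, F, G, B, D, H, I, so processing vertices in that order labels each vertex after all of its successors.
C: no outgoing edge → L
E: can move to C, which is L ⇒ W
A: can move to C, which is L ⇒ W
F: can move to C, which is L ⇒ W
G: moves to F(W), A(W), E(W); every one is W ⇒ L
B: the only move is to A(W), a W ⇒ L
D: moves to F(W), A(W), E(W); every one is W ⇒ L
H: can move to D, which is L ⇒ W
I: can move to B, which is L ⇒ W
The losing starting vertices are exactly the entries labelled L in this table (4 of them).

B, C, D, G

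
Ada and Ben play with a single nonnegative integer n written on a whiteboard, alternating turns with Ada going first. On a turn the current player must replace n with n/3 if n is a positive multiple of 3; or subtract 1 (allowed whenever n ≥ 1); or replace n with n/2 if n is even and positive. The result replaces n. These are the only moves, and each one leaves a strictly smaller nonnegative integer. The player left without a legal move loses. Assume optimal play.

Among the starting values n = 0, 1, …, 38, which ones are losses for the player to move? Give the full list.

Classify positions by backward induction: terminal positions (no move available) are L. From any other position, the mover wins iff some move reaches an L.
n=0: no move → L
n=1: can move to 0, which is L ⇒ W
n=2: the only move is to 1(W), a W ⇒ L
n=3: can move to 2, which is L ⇒ W
n=4: can move to 2, which is L ⇒ W
n=5: the only move is to 4(W), a W ⇒ L
n=6: can move to 2, which is L ⇒ W
n=7: the only move is to 6(W), a W ⇒ L
n=8: can move to 7, which is L ⇒ W
n=9: moves to 3(W), 8(W); every one is W ⇒ L
n=10: can move to 5, which is L ⇒ W
n=11: the only move is to 10(W), a W ⇒ L
n=12: can move to 11, which is L ⇒ W
n=13: the only move is to 12(W), a W ⇒ L
n=14: can move to 7, which is L ⇒ W
n=15: can move to 5, which is L ⇒ W
n=16: moves to 8(W), 15(W); every one is W ⇒ L
n=17: can move to 16, which is L ⇒ W
n=18: can move to 9, which is L ⇒ W
n=19: the only move is to 18(W), a W ⇒ L
n=20: can move to 19, which is L ⇒ W
n=21: can move to 7, which is L ⇒ W
n=22: can move to 11, which is L ⇒ W
n=23: the only move is to 22(W), a W ⇒ L
n=24: can move to 23, which is L ⇒ W
n=25: the only move is to 24(W), a W ⇒ L
n=26: can move to 13, which is L ⇒ W
n=27: can move to 9, which is L ⇒ W
n=28: moves to 14(W), 27(W); every one is W ⇒ L
n=29: can move to 28, which is L ⇒ W
n=30: moves to 10(W), 15(W), 29(W); every one is W ⇒ L
n=31: can move to 30, which is L ⇒ W
n=32: can move to 16, which is L ⇒ W
n=33: can move to 11, which is L ⇒ W
n=34: moves to 17(W), 33(W); every one is W ⇒ L
n=35: can move to 34, which is L ⇒ W
n=36: moves to 12(W), 18(W), 35(W); every one is W ⇒ L
n=37: can move to 36, which is L ⇒ W
n=38: can move to 19, which is L ⇒ W
Reading off the rows marked L gives the requested list; there are 15 such values of n.

0, 2, 5, 7, 9, 11, 13, 16, 19, 23, 25, 28, 30, 34, 36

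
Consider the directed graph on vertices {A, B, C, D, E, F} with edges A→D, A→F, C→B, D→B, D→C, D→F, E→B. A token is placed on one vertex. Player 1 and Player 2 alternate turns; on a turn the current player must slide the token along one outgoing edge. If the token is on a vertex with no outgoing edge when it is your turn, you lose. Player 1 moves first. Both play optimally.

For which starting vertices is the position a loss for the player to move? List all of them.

B, F

Positions with no move are L. A position that does have a move is losing for the player to move precisely when every available move leads to a winning position for the opponent. Fill in the labels:
Every edge goes from a vertex to one that appears earlier in the order F, B, C, D, E, A, so processing vertices in that order labels each vertex after all of its successors.
F: no outgoing edge → L
B: no outgoing edge → L
C: W (go to B, an L position)
D: W (go to B, an L position)
E: W (go to B, an L position)
A: W (go to F, an L position)
Reading off the rows marked L gives the requested list; there are 2 such vertices.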